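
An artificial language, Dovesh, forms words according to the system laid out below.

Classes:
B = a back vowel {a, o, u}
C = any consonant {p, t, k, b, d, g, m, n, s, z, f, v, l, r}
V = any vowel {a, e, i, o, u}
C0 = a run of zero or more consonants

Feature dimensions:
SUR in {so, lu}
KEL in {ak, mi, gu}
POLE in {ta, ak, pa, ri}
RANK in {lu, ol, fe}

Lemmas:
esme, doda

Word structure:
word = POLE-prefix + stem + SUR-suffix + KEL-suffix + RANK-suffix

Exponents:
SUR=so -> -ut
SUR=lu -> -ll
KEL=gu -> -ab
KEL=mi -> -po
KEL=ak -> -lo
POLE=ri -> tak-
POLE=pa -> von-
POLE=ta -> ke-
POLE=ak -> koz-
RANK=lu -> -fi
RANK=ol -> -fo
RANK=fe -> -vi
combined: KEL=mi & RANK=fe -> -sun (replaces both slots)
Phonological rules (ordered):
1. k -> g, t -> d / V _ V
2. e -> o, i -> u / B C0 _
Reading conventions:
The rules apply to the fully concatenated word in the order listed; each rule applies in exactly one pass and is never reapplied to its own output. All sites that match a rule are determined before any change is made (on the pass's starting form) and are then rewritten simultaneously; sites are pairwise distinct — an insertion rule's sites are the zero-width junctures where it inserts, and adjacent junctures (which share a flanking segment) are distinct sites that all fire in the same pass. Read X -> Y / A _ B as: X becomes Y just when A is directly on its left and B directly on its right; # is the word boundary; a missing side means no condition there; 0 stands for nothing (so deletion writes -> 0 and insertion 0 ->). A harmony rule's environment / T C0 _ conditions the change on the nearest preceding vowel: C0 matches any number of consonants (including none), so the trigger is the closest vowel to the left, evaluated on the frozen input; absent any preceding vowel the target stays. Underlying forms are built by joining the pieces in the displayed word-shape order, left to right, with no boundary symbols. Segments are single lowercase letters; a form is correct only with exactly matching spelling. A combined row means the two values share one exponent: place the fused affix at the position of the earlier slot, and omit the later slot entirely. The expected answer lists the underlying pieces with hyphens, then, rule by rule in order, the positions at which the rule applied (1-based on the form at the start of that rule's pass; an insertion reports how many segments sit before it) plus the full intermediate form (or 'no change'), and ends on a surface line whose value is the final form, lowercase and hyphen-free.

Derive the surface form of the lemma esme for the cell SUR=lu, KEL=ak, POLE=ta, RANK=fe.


underlying: ke-esme-ll-lo-vi
1. k -> g, t -> d / V _ V: no change
2. e -> o, i -> u / B C0 _: fires at position(s) 12: keesmelllovu
surface: keesmelllovu


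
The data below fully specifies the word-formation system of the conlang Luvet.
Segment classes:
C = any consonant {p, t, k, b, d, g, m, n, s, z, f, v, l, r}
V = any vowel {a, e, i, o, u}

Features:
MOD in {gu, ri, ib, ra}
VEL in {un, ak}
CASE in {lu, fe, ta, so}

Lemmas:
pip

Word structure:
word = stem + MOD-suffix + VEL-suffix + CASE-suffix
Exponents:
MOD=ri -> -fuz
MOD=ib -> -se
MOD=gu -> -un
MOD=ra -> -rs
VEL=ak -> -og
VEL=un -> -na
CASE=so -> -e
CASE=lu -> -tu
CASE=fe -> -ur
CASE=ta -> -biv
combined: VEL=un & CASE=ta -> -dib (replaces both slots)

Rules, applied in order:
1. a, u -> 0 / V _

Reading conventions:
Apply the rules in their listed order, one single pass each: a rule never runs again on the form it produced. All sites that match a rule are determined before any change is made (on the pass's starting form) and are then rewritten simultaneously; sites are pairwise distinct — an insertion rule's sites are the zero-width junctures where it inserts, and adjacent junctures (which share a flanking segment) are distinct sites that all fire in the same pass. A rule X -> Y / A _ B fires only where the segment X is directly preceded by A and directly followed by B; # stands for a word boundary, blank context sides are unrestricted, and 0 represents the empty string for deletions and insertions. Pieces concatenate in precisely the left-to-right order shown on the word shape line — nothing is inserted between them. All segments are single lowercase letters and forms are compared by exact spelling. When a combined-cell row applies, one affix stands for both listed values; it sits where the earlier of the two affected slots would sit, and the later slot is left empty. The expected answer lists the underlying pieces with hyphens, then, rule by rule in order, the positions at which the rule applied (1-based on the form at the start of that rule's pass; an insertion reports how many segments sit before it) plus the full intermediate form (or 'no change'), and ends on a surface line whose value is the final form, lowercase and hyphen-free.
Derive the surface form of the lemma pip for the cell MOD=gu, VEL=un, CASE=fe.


underlying: pip-un-na-ur
1. a, u -> 0 / V _: fires at position(s) 8: pipunnar
surface: pipunnar


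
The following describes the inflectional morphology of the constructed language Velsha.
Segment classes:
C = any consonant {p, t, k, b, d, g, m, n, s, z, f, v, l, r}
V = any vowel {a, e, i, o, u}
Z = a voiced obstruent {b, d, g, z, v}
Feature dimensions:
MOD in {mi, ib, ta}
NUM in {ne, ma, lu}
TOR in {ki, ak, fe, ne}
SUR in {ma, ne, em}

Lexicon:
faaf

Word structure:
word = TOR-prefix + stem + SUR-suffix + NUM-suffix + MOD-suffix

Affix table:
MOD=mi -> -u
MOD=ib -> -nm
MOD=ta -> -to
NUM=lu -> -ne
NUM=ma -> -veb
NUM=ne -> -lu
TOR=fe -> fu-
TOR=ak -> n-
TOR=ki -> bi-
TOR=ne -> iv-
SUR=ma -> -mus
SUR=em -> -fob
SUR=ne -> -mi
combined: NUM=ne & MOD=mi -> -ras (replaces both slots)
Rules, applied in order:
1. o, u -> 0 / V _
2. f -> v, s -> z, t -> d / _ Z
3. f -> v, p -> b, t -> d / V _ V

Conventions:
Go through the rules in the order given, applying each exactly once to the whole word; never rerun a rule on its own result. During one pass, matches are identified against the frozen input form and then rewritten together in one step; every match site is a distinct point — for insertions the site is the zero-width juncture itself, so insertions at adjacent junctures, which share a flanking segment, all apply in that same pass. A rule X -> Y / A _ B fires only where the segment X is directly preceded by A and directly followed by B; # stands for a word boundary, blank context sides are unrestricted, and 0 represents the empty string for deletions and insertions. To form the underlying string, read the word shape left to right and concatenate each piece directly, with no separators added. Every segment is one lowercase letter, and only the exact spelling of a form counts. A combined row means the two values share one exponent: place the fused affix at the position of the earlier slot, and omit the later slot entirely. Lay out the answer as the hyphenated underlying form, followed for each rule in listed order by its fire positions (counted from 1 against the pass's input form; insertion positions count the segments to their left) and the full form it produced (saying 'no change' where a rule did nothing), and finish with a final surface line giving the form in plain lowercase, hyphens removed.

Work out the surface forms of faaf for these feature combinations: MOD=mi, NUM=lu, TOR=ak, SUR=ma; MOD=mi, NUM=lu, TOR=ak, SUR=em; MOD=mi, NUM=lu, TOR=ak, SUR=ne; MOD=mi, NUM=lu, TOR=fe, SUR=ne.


cell MOD=mi, NUM=lu, TOR=ak, SUR=ma:
underlying: n-faaf-mus-ne-u
1. o, u -> 0 / V _: fires at position(s) 11: nfaafmusne
2. f -> v, s -> z, t -> d / _ Z: no change
3. f -> v, p -> b, t -> d / V _ V: no change
surface: nfaafmusne

cell MOD=mi, NUM=lu, TOR=ak, SUR=em:
underlying: n-faaf-fob-ne-u
1. o, u -> 0 / V _: fires at position(s) 11: nfaaffobne
2. f -> v, s -> z, t -> d / _ Z: no change
3. f -> v, p -> b, t -> d / V _ V: no change
surface: nfaaffobne

cell MOD=mi, NUM=lu, TOR=ak, SUR=ne:
underlying: n-faaf-mi-ne-u
1. o, u -> 0 / V _: fires at position(s) 10: nfaafmine
2. f -> v, s -> z, t -> d / _ Z: no change
3. f -> v, p -> b, t -> d / V _ V: no change
surface: nfaafmine

cell MOD=mi, NUM=lu, TOR=fe, SUR=ne:
underlying: fu-faaf-mi-ne-u
1. o, u -> 0 / V _: fires at position(s) 11: fufaafmine
2. f -> v, s -> z, t -> d / _ Z: no change
3. f -> v, p -> b, t -> d / V _ V: fires at position(s) 3: fuvaafmine
surface: fuvaafmine


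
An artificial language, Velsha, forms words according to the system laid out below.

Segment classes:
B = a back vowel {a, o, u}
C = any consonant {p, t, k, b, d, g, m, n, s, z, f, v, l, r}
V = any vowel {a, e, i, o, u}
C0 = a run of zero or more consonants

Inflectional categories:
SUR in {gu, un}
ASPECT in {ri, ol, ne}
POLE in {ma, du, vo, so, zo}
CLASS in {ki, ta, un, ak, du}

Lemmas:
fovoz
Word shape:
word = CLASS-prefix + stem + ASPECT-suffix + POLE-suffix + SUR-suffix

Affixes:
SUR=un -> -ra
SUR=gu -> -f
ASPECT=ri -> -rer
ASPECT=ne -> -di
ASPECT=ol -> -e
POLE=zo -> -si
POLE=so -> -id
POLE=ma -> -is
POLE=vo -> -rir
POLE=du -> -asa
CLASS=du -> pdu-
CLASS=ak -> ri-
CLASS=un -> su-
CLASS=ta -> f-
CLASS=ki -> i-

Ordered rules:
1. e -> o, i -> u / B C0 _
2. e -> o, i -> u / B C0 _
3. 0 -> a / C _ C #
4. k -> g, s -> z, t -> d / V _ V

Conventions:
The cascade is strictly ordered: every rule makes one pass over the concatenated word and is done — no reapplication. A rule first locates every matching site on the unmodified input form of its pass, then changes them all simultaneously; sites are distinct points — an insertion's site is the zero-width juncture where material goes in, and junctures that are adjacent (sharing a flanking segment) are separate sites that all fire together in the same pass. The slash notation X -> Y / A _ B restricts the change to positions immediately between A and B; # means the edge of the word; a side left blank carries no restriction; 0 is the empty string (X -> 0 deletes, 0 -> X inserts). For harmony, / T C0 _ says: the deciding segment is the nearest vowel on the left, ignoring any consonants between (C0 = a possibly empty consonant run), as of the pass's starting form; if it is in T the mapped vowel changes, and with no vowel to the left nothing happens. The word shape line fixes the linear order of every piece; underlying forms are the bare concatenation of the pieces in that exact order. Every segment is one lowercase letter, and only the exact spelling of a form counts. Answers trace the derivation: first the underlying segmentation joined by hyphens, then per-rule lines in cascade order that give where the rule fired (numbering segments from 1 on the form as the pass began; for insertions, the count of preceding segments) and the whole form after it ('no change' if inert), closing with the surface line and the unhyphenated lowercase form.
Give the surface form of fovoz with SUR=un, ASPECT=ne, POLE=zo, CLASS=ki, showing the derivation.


underlying: i-fovoz-di-si-ra
1. e -> o, i -> u / B C0 _: fires at position(s) 8: ifovozdusira
2. e -> o, i -> u / B C0 _: fires at position(s) 10: ifovozdusura
3. 0 -> a / C _ C #: no change
4. k -> g, s -> z, t -> d / V _ V: fires at position(s) 9: ifovozduzura
surface: ifovozduzura


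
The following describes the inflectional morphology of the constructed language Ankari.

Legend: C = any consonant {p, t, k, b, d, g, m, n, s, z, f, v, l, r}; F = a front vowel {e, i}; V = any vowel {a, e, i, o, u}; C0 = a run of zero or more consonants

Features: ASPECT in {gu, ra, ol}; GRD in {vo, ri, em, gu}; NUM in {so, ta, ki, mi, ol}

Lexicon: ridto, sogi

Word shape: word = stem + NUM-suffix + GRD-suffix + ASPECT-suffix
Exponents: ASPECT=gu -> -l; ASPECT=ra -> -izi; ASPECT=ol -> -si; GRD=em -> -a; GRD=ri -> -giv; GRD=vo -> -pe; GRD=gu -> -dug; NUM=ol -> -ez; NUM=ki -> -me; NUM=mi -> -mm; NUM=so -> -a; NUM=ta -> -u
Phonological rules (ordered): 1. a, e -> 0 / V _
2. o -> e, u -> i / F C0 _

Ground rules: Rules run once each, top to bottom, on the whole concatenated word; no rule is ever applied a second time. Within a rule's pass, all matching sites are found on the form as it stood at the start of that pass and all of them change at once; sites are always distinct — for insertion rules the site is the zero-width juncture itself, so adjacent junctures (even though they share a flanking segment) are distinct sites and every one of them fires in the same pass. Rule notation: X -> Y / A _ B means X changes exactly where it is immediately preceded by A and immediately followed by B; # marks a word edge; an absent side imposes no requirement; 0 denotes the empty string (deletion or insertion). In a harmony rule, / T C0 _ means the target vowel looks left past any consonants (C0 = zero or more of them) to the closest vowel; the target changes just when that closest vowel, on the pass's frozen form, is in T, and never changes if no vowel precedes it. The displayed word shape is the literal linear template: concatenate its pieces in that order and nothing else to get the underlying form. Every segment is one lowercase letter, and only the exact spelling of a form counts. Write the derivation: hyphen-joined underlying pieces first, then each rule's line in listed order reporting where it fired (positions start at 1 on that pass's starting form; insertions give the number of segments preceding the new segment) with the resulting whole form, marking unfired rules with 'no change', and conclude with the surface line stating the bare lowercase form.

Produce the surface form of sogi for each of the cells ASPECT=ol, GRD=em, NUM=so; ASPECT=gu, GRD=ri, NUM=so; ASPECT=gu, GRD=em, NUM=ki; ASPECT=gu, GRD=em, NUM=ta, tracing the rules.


cell ASPECT=ol, GRD=em, NUM=so:
underlying: sogi-a-a-si
1. a, e -> 0 / V _: fires at position(s) 5, 6: sogisi
2. o -> e, u -> i / F C0 _: no change
surface: sogisi

cell ASPECT=gu, GRD=ri, NUM=so:
underlying: sogi-a-giv-l
1. a, e -> 0 / V _: fires at position(s) 5: sogigivl
2. o -> e, u -> i / F C0 _: no change
surface: sogigivl

cell ASPECT=gu, GRD=em, NUM=ki:
underlying: sogi-me-a-l
1. a, e -> 0 / V _: fires at position(s) 7: sogimel
2. o -> e, u -> i / F C0 _: no change
surface: sogimel

cell ASPECT=gu, GRD=em, NUM=ta:
underlying: sogi-u-a-l
1. a, e -> 0 / V _: fires at position(s) 6: sogiul
2. o -> e, u -> i / F C0 _: fires at position(s) 5: sogiil
surface: sogiil


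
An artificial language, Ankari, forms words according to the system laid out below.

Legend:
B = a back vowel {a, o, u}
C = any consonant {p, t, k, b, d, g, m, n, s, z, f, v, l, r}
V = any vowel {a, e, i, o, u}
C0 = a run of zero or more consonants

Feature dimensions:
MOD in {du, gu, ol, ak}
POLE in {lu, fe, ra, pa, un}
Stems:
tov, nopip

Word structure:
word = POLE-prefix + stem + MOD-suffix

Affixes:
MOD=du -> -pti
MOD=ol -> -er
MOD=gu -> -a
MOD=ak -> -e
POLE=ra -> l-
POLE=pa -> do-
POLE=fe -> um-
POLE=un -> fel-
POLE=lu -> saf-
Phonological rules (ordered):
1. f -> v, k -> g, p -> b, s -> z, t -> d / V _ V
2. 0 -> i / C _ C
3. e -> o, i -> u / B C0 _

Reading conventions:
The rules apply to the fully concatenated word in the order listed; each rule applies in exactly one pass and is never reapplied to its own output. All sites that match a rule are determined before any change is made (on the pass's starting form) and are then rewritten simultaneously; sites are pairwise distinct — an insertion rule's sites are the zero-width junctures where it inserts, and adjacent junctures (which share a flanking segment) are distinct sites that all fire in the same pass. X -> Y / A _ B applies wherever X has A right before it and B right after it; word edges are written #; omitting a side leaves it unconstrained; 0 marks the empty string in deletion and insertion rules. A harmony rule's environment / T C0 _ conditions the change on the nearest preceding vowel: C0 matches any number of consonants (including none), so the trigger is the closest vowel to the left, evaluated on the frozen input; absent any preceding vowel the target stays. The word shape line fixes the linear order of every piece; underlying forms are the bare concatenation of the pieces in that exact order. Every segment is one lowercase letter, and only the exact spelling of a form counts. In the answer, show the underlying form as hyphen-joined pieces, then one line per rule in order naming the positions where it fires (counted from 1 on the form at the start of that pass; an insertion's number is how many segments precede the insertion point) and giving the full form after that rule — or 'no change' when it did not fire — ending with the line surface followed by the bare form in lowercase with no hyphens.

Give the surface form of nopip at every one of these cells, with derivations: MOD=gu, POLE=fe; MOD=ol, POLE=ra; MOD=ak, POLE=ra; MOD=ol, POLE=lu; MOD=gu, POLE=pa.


cell MOD=gu, POLE=fe:
underlying: um-nopip-a
1. f -> v, k -> g, p -> b, s -> z, t -> d / V _ V: fires at position(s) 5, 7: umnobiba
2. 0 -> i / C _ C: inserts after position(s) 2: uminobiba
3. e -> o, i -> u / B C0 _: fires at position(s) 3, 7: umunobuba
surface: umunobuba

cell MOD=ol, POLE=ra:
underlying: l-nopip-er
1. f -> v, k -> g, p -> b, s -> z, t -> d / V _ V: fires at position(s) 4, 6: lnobiber
2. 0 -> i / C _ C: inserts after position(s) 1: linobiber
3. e -> o, i -> u / B C0 _: fires at position(s) 6: linobuber
surface: linobuber

cell MOD=ak, POLE=ra:
underlying: l-nopip-e
1. f -> v, k -> g, p -> b, s -> z, t -> d / V _ V: fires at position(s) 4, 6: lnobibe
2. 0 -> i / C _ C: inserts after position(s) 1: linobibe
3. e -> o, i -> u / B C0 _: fires at position(s) 6: linobube
surface: linobube

cell MOD=ol, POLE=lu:
underlying: saf-nopip-er
1. f -> v, k -> g, p -> b, s -> z, t -> d / V _ V: fires at position(s) 6, 8: safnobiber
2. 0 -> i / C _ C: inserts after position(s) 3: safinobiber
3. e -> o, i -> u / B C0 _: fires at position(s) 4, 8: safunobuber
surface: safunobuber

cell MOD=gu, POLE=pa:
underlying: do-nopip-a
1. f -> v, k -> g, p -> b, s -> z, t -> d / V _ V: fires at position(s) 5, 7: donobiba
2. 0 -> i / C _ C: no change
3. e -> o, i -> u / B C0 _: fires at position(s) 6: donobuba
surface: donobuba


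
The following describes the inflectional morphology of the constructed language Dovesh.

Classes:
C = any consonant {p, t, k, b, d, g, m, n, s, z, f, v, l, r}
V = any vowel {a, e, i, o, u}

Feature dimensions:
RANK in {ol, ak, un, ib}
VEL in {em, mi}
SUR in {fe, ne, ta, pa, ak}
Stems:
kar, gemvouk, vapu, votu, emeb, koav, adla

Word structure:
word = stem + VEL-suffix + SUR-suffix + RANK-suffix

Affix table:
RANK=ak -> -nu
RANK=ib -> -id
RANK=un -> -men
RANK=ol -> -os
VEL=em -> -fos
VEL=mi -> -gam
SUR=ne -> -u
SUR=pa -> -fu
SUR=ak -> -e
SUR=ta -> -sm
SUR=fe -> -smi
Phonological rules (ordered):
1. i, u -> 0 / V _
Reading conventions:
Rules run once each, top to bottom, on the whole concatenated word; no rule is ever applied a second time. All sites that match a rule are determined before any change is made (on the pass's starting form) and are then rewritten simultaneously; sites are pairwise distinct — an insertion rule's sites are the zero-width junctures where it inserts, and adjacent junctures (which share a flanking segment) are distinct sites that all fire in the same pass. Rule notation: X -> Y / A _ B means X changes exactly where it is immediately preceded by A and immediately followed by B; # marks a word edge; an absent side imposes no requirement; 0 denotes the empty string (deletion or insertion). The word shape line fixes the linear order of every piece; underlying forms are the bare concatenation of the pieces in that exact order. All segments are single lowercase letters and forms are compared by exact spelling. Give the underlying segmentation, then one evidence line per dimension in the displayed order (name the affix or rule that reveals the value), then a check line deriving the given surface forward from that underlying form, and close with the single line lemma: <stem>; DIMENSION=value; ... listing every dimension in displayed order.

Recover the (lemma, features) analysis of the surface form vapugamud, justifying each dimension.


underlying: vapu-gam-u-id
RANK=ib - signalled by the affix -id
VEL=mi - signalled by the affix -gam
SUR=ne - signalled by the affix -u
check: vapugamuid -> vapugamud
lemma: vapu; RANK=ib; VEL=mi; SUR=ne


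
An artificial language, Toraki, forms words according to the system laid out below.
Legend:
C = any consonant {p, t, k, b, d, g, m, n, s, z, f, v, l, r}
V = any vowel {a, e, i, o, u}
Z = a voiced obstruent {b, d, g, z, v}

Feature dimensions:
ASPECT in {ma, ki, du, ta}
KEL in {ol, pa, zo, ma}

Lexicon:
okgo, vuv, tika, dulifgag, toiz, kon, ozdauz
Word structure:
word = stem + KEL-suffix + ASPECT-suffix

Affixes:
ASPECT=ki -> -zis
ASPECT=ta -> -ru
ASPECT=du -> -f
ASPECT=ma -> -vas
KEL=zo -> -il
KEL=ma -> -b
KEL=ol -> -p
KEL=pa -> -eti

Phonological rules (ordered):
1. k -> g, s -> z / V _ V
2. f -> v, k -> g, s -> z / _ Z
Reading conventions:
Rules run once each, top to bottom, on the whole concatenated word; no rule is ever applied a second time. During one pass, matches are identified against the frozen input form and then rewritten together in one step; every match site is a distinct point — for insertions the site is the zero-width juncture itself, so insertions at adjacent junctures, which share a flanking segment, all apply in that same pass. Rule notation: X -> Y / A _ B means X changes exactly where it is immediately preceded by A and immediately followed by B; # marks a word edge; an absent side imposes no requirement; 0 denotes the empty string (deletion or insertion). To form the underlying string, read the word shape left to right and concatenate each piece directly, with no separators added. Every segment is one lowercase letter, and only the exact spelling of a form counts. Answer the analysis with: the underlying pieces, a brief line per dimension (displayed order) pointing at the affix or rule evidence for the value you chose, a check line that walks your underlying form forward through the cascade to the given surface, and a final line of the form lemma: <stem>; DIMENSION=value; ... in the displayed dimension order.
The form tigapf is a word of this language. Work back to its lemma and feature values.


underlying: tika-p-f
ASPECT=du - signalled by the affix -f
KEL=ol - signalled by the affix -p
check: tikapf -> tigapf -> tigapf
lemma: tika; ASPECT=du; KEL=ol


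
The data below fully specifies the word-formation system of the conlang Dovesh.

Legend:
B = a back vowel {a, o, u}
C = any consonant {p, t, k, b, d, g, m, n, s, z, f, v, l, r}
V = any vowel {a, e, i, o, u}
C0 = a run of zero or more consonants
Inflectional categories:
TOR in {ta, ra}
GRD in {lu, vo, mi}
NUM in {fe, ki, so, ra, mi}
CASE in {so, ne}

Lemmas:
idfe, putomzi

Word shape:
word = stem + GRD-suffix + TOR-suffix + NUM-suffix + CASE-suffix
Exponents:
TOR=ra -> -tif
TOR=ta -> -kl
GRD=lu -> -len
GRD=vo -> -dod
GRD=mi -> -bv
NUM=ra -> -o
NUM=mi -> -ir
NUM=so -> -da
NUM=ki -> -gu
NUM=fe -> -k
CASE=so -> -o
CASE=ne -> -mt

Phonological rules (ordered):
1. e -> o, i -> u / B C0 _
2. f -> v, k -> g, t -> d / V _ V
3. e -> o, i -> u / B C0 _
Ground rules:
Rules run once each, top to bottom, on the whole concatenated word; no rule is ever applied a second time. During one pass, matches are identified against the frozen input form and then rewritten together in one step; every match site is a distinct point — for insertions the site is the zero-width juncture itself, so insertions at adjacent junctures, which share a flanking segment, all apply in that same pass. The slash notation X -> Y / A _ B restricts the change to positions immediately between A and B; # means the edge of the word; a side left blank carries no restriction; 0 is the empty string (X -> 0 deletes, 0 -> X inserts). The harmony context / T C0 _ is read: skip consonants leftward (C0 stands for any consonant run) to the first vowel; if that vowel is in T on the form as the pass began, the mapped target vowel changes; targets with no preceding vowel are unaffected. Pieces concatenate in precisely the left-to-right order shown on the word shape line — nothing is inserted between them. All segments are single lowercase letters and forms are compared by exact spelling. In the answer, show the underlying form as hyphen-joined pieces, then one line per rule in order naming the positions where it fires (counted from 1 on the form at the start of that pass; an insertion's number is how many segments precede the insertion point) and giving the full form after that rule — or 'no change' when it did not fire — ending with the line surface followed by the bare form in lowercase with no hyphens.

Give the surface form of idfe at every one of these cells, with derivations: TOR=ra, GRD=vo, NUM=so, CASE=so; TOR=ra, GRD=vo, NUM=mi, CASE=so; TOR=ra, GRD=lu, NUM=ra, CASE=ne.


cell TOR=ra, GRD=vo, NUM=so, CASE=so:
underlying: idfe-dod-tif-da-o
1. e -> o, i -> u / B C0 _: fires at position(s) 9: idfedodtufdao
2. f -> v, k -> g, t -> d / V _ V: no change
3. e -> o, i -> u / B C0 _: no change
surface: idfedodtufdao

cell TOR=ra, GRD=vo, NUM=mi, CASE=so:
underlying: idfe-dod-tif-ir-o
1. e -> o, i -> u / B C0 _: fires at position(s) 9: idfedodtufiro
2. f -> v, k -> g, t -> d / V _ V: fires at position(s) 10: idfedodtuviro
3. e -> o, i -> u / B C0 _: fires at position(s) 11: idfedodtuvuro
surface: idfedodtuvuro

cell TOR=ra, GRD=lu, NUM=ra, CASE=ne:
underlying: idfe-len-tif-o-mt
1. e -> o, i -> u / B C0 _: no change
2. f -> v, k -> g, t -> d / V _ V: fires at position(s) 10: idfelentivomt
3. e -> o, i -> u / B C0 _: no change
surface: idfelentivomt


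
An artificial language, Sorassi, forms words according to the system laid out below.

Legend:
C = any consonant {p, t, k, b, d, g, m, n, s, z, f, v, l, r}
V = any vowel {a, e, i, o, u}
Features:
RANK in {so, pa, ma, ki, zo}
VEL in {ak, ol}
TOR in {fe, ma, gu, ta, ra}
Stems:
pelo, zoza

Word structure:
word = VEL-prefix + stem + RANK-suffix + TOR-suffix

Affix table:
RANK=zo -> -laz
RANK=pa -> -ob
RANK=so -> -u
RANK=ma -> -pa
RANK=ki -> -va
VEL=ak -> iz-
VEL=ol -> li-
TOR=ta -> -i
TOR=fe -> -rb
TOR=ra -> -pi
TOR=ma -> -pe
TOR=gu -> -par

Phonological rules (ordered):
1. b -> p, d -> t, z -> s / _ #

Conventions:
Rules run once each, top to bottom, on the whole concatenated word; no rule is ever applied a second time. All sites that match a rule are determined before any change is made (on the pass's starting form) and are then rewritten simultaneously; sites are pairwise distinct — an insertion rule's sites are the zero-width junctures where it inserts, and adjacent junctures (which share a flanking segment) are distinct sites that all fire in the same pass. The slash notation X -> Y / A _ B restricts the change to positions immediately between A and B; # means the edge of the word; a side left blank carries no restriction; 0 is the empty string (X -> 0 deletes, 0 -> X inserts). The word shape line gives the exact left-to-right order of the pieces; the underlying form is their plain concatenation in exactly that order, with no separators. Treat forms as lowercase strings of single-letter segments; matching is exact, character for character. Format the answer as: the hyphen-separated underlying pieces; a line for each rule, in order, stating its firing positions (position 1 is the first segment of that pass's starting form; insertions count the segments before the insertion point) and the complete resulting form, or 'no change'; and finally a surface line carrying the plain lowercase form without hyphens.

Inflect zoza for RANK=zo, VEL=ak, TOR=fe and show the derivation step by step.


underlying: iz-zoza-laz-rb
1. b -> p, d -> t, z -> s / _ #: fires at position(s) 11: izzozalazrp
surface: izzozalazrp


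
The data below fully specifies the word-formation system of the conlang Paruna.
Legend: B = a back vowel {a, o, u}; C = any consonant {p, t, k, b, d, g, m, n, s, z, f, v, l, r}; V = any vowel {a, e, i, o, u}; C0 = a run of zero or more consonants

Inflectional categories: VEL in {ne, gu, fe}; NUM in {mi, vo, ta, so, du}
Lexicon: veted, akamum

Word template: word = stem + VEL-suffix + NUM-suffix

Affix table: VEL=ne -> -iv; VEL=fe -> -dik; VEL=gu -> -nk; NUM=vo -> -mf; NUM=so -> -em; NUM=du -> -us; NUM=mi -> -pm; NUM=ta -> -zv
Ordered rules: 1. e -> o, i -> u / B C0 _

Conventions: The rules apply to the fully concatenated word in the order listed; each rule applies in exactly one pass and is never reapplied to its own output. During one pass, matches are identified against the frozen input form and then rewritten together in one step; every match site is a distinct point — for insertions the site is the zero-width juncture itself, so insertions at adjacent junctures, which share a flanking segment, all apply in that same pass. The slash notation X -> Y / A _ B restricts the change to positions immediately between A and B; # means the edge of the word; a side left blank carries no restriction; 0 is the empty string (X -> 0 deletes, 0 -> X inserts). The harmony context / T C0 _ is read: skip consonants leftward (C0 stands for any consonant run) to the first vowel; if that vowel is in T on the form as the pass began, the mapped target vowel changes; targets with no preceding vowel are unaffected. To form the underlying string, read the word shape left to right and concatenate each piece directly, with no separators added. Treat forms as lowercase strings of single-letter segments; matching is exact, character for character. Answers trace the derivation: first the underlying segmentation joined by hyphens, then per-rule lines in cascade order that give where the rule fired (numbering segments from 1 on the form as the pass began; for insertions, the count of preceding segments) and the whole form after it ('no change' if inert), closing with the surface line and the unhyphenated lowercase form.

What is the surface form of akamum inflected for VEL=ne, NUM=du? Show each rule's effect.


underlying: akamum-iv-us
1. e -> o, i -> u / B C0 _: fires at position(s) 7: akamumuvus
surface: akamumuvus


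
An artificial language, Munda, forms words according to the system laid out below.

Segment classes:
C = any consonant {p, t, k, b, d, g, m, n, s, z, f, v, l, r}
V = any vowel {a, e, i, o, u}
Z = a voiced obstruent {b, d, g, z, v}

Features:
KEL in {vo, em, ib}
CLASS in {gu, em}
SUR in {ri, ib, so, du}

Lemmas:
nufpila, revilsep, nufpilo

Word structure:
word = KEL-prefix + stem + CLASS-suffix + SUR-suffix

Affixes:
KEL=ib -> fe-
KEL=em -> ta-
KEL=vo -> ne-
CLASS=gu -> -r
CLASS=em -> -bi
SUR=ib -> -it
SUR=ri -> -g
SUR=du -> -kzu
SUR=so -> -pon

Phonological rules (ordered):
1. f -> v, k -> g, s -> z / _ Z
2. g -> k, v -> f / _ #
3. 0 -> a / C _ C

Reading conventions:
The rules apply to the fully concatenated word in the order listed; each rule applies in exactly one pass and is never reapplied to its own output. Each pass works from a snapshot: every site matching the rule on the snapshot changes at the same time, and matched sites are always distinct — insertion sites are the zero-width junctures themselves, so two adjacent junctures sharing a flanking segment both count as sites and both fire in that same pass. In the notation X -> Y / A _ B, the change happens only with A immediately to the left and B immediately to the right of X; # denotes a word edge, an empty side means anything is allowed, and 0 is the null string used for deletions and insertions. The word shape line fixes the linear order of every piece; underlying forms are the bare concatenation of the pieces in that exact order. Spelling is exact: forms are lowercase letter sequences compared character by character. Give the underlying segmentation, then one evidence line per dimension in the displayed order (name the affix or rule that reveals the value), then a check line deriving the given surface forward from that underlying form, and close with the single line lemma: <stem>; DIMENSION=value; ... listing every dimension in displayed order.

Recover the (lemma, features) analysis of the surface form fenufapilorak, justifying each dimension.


underlying: fe-nufpilo-r-g
KEL=ib - signalled by the affix fe-
CLASS=gu - signalled by the affix -r
SUR=ri - signalled by the affix -g
check: fenufpilorg -> fenufpilorg -> fenufpilork -> fenufapilorak
lemma: nufpilo; KEL=ib; CLASS=gu; SUR=ri


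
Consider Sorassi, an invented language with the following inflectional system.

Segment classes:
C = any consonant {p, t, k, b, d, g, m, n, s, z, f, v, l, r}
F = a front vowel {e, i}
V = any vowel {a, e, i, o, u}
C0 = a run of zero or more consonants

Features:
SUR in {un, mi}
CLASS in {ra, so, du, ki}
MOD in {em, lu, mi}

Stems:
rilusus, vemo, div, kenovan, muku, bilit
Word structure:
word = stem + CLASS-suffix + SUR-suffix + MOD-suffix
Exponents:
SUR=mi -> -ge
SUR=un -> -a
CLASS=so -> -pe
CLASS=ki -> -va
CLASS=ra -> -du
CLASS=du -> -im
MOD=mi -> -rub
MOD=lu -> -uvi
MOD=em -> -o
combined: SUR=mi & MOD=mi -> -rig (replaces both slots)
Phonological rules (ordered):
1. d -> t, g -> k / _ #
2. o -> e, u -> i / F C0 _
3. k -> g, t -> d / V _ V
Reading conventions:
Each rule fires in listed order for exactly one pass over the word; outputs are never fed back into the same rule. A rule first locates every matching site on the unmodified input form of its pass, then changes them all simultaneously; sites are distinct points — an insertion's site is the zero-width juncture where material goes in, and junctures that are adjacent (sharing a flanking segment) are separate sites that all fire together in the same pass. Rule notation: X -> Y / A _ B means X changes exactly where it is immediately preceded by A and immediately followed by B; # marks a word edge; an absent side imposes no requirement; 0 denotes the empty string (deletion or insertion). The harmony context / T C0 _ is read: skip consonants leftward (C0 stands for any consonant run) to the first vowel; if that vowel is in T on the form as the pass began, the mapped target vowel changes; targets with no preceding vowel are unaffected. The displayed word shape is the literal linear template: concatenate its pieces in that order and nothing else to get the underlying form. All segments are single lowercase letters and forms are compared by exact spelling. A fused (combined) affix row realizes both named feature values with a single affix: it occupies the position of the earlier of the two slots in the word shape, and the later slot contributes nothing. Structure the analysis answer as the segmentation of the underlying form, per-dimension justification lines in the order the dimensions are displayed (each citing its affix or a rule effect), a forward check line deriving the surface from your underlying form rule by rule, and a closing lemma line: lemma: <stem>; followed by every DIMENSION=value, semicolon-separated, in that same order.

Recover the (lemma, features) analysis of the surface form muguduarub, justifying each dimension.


underlying: muku-du-a-rub
SUR=un - signalled by the affix -a
CLASS=ra - signalled by the affix -du
MOD=mi - signalled by the affix -rub
check: mukuduarub -> mukuduarub -> mukuduarub -> muguduarub
lemma: muku; SUR=un; CLASS=ra; MOD=mi


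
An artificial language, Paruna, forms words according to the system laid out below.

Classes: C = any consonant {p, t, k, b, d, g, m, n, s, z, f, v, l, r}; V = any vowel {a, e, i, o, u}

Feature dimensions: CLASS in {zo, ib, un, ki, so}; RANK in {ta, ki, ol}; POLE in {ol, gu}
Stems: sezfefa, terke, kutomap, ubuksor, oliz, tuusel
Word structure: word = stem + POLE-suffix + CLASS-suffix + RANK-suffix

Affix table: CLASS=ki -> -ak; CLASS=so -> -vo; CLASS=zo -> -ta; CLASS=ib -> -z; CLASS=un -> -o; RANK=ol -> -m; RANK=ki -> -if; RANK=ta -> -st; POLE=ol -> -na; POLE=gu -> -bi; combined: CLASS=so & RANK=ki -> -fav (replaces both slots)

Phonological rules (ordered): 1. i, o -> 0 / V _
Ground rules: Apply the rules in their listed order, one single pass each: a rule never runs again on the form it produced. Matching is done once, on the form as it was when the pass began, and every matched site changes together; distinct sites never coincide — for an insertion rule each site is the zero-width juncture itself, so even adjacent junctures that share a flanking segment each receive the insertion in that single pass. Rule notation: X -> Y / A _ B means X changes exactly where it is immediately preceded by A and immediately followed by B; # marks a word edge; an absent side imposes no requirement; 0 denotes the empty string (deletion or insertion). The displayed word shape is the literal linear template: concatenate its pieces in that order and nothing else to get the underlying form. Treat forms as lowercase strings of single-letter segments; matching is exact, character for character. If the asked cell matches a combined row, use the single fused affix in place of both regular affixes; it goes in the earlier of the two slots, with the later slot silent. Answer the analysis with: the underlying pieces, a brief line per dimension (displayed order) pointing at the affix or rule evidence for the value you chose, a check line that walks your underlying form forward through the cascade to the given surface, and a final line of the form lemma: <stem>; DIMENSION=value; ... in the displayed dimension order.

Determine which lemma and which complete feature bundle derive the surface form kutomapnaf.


underlying: kutomap-na-o-if
CLASS=un - signalled by the affix -o
RANK=ki - signalled by the affix -if
POLE=ol - signalled by the affix -na
check: kutomapnaoif -> kutomapnaf
lemma: kutomap; CLASS=un; RANK=ki; POLE=ol


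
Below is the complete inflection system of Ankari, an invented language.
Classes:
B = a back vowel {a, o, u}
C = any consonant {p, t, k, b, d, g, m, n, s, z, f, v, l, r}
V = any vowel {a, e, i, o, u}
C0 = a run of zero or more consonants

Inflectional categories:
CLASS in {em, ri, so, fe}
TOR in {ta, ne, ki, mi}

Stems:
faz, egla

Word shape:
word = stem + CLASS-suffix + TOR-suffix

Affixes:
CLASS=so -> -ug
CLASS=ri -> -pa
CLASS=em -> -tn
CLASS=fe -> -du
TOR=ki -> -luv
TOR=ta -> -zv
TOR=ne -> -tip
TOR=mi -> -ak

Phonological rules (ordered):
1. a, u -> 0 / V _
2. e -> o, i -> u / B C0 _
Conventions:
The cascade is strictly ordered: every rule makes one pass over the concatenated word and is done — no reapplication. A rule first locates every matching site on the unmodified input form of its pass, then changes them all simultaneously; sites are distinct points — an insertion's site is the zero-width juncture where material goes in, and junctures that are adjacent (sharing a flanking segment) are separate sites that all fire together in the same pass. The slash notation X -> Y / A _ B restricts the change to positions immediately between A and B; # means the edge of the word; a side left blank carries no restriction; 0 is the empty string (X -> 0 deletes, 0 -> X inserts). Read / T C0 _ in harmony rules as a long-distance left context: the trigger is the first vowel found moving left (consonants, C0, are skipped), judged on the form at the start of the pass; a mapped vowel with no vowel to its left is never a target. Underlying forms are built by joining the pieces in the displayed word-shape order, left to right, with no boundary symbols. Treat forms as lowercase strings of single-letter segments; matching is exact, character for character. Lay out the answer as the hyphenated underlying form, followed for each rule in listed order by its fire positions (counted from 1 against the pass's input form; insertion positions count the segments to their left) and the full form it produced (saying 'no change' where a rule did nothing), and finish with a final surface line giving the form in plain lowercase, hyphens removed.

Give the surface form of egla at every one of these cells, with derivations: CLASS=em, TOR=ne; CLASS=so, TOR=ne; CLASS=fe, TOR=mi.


cell CLASS=em, TOR=ne:
underlying: egla-tn-tip
1. a, u -> 0 / V _: no change
2. e -> o, i -> u / B C0 _: fires at position(s) 8: eglatntup
surface: eglatntup

cell CLASS=so, TOR=ne:
underlying: egla-ug-tip
1. a, u -> 0 / V _: fires at position(s) 5: eglagtip
2. e -> o, i -> u / B C0 _: fires at position(s) 7: eglagtup
surface: eglagtup

cell CLASS=fe, TOR=mi:
underlying: egla-du-ak
1. a, u -> 0 / V _: fires at position(s) 7: egladuk
2. e -> o, i -> u / B C0 _: no change
surface: egladuk


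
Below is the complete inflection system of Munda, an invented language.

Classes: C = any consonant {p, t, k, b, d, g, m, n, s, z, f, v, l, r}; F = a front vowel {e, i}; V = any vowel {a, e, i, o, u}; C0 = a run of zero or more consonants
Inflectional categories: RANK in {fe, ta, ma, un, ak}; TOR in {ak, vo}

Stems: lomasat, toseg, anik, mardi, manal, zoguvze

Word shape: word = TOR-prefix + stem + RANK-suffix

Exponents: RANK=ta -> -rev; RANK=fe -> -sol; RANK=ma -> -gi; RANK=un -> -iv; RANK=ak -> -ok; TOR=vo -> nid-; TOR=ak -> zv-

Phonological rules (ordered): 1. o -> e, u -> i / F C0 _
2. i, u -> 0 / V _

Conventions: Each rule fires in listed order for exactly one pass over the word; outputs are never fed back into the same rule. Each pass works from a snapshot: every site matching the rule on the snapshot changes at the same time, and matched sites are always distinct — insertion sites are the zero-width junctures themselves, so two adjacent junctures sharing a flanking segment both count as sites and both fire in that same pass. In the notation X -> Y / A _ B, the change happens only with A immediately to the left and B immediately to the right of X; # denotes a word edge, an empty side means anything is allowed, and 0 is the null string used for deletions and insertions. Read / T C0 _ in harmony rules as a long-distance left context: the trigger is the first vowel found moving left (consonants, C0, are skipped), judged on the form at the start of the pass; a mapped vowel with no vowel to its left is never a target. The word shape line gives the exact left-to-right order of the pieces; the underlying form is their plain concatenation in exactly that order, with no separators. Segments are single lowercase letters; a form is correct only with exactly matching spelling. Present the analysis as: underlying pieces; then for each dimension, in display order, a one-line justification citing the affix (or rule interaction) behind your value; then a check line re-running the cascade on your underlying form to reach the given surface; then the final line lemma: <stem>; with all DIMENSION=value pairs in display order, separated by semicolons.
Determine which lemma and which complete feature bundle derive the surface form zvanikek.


underlying: zv-anik-ok
RANK=ak - signalled by the affix -ok
TOR=ak - signalled by the affix zv-
check: zvanikok -> zvanikek -> zvanikek
lemma: anik; RANK=ak; TOR=ak
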